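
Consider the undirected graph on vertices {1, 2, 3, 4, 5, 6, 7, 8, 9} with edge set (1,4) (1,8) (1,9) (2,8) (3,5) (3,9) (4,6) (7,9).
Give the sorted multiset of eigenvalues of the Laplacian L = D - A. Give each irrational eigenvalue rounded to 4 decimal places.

With the vertex order [1, 2, 3, 4, 5, 6, 7, 8, 9], the degrees are [3, 1, 2, 2, 1, 1, 1, 2, 3], giving D = diag(3, 1, 2, 2, 1, 1, 1, 2, 3) and L = D - A. Diagonalising L (or applying a numerical eigensolver to the 9x9 matrix) gives the spectrum above. There is one zero in the spectrum, matching the 1 component.

[0, 0.2311, 0.3820, 0.6416, 1.6129, 2.2591, 2.6180, 3.5132, 4.7421]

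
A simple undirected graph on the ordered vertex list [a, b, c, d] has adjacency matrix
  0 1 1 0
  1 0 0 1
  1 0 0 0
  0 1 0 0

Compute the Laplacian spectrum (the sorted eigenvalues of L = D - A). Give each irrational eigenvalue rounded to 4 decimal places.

Each diagonal entry of L is the vertex degree and each off-diagonal entry is -1 where an edge is present, 0 otherwise; in the order [a, b, c, d] the diagonal is [2, 2, 1, 1]. The multiplicity of 0 as a Laplacian eigenvalue equals the number of connected components. There is one zero in the spectrum, matching the 1 component.

[0, 0.5858, 2, 3.4142]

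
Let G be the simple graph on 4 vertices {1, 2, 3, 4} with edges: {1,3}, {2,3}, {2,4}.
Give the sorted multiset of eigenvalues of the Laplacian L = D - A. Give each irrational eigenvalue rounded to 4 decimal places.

[0, 0.5858, 2, 3.4142]

With the vertex order [1, 2, 3, 4], the degrees are [1, 2, 2, 1], giving D = diag(1, 2, 2, 1) and L = D - A. L is symmetric positive semidefinite, so every eigenvalue is real and nonnegative. The single zero eigenvalue shows the graph is connected.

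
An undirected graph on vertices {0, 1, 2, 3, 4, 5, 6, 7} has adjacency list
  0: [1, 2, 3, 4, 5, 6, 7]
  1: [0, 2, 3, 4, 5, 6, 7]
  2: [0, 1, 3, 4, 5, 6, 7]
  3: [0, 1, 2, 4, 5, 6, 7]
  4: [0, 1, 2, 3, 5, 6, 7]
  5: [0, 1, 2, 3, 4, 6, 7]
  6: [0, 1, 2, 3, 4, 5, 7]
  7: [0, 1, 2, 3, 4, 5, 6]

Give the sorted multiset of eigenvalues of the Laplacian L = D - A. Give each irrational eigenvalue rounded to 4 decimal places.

[0, 8, 8, 8, 8, 8, 8, 8]

Each diagonal entry of L is the vertex degree and each off-diagonal entry is -1 where an edge is present, 0 otherwise; in the order [0, 1, 2, 3, 4, 5, 6, 7] the diagonal is [7, 7, 7, 7, 7, 7, 7, 7]. Diagonalising L (or applying a numerical eigensolver to the 8x8 matrix) gives the spectrum above.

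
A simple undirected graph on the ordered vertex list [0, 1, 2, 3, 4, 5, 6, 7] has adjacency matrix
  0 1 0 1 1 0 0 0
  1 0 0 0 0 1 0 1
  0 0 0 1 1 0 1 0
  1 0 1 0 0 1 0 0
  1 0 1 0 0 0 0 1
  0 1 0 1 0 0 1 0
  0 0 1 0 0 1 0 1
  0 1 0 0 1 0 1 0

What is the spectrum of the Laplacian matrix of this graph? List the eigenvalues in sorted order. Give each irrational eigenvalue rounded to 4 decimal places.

[0, 2, 2, 2, 4, 4, 4, 6]

Each diagonal entry of L is the vertex degree and each off-diagonal entry is -1 where an edge is present, 0 otherwise; in the order [0, 1, 2, 3, 4, 5, 6, 7] the diagonal is [3, 3, 3, 3, 3, 3, 3, 3]. The multiplicity of 0 as a Laplacian eigenvalue equals the number of connected components. The single zero eigenvalue shows the graph is connected. The eigenvalues sum to 24, which equals trace(L) = 2|E|.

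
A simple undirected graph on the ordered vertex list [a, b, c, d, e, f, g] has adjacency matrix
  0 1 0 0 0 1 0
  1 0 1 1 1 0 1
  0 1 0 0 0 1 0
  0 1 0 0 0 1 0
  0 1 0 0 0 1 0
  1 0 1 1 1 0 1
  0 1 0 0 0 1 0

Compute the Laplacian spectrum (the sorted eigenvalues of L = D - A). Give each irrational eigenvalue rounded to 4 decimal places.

[0, 2, 2, 2, 2, 5, 7]

Each diagonal entry of L is the vertex degree and each off-diagonal entry is -1 where an edge is present, 0 otherwise; in the order [a, b, c, d, e, f, g] the diagonal is [2, 5, 2, 2, 2, 5, 2]. L is symmetric positive semidefinite, so every eigenvalue is real and nonnegative. There is one zero in the spectrum, matching the 1 component. The largest eigenvalue, 7, is at most the vertex count 7.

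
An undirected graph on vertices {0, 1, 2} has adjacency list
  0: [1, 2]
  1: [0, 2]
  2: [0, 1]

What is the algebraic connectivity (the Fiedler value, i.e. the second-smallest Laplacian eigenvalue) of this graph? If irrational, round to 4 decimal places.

3

Reading degrees in the order [0, 1, 2] gives [2, 2, 2]; set D = diag(2, 2, 2) and form L = D - A. Computing the eigenvalues of L and sorting gives [0, 3, 3]. The Fiedler value lambda_2 = 3 is strictly positive, so the graph is connected. The eigenvalues sum to 6, which equals trace(L) = 2|E|.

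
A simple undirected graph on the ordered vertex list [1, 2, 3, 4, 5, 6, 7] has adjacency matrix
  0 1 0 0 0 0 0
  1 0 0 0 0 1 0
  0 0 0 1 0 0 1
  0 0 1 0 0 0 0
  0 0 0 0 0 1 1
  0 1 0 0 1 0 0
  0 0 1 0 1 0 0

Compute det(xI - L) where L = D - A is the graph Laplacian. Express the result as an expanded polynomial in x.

Each diagonal entry of L is the vertex degree and each off-diagonal entry is -1 where an edge is present, 0 otherwise; in the order [1, 2, 3, 4, 5, 6, 7] the diagonal is [1, 2, 2, 1, 2, 2, 2]. L has integer entries, so p(x) = det(xI - L) has integer coefficients. Expanding the determinant yields x^7 - 12x^6 + 55x^5 - 120x^4 + 126x^3 - 56x^2 + 7x. The coefficient of x^6 equals -trace(L) = -12, matching the sum of degrees. There is one zero in the spectrum, matching the 1 component.

x^7 - 12x^6 + 55x^5 - 120x^4 + 126x^3 - 56x^2 + 7x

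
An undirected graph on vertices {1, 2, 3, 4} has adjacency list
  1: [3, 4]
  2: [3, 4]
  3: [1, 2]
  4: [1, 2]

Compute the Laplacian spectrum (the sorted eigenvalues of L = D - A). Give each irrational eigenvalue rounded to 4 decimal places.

Reading degrees in the order [1, 2, 3, 4] gives [2, 2, 2, 2]; set D = diag(2, 2, 2, 2) and form L = D - A. L is symmetric positive semidefinite, so every eigenvalue is real and nonnegative. By the matrix-tree theorem the graph has (1/4) * product of the nonzero eigenvalues = 4 spanning trees.

[0, 2, 2, 4]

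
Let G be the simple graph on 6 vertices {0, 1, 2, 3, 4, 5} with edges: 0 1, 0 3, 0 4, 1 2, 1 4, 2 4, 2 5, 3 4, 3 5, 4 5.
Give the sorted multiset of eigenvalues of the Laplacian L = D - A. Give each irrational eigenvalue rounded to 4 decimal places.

[0, 2.3820, 2.3820, 4.6180, 4.6180, 6]

Reading degrees in the order [0, 1, 2, 3, 4, 5] gives [3, 3, 3, 3, 5, 3]; set D = diag(3, 3, 3, 3, 5, 3) and form L = D - A. Diagonalising L (or applying a numerical eigensolver to the 6x6 matrix) gives the spectrum above. The single zero eigenvalue shows the graph is connected. The largest eigenvalue, 6, is at most the vertex count 6.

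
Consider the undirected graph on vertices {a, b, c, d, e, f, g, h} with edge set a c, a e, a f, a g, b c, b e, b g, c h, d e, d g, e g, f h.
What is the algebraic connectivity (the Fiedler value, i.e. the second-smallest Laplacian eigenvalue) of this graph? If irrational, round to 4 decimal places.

0.7997

Reading degrees in the order [a, b, c, d, e, f, g, h] gives [4, 3, 3, 2, 4, 2, 4, 2]; set D = diag(4, 3, 3, 2, 4, 2, 4, 2) and form L = D - A. The sorted Laplacian eigenvalues are [0, 0.7997, 2, 2.5093, 3.5992, 4, 5, 6.0918]; the algebraic connectivity is the second entry, 0.7997. The eigenvalues sum to 24, which equals trace(L) = 2|E|. The largest eigenvalue, 6.0918, is at most the vertex count 8.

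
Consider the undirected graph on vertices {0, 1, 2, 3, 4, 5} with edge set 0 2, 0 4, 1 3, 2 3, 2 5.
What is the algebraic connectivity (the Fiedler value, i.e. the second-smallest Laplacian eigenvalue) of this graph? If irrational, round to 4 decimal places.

With the vertex order [0, 1, 2, 3, 4, 5], the degrees are [2, 1, 3, 2, 1, 1], giving D = diag(2, 1, 3, 2, 1, 1) and L = D - A. The smallest Laplacian eigenvalue is always 0. The next one, lambda_2 = 0.3820, measures how hard the graph is to disconnect: larger values mean better connectivity. There is one zero in the spectrum, matching the 1 component. The largest eigenvalue, 4.3028, is at most the vertex count 6.

0.3820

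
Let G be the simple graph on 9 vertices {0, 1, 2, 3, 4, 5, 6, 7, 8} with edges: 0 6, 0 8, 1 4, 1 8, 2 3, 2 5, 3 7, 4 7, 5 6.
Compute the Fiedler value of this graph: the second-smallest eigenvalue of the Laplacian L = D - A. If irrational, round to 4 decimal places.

0.4679

Each diagonal entry of L is the vertex degree and each off-diagonal entry is -1 where an edge is present, 0 otherwise; in the order [0, 1, 2, 3, 4, 5, 6, 7, 8] the diagonal is [2, 2, 2, 2, 2, 2, 2, 2, 2]. The sorted Laplacian eigenvalues are [0, 0.4679, 0.4679, 1.6527, 1.6527, 3, 3, 3.8794, 3.8794]; the algebraic connectivity is the second entry, 0.4679. The eigenvalues sum to 18, which equals trace(L) = 2|E|. There is one zero in the spectrum, matching the 1 component.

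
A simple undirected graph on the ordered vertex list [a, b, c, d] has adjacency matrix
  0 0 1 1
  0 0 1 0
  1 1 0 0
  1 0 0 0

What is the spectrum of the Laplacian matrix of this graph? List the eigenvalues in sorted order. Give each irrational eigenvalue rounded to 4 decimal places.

Reading degrees in the order [a, b, c, d] gives [2, 1, 2, 1]; set D = diag(2, 1, 2, 1) and form L = D - A. Diagonalising L (or applying a numerical eigensolver to the 4x4 matrix) gives the spectrum above. The single zero eigenvalue shows the graph is connected. The largest eigenvalue, 3.4142, is at most the vertex count 4.

[0, 0.5858, 2, 3.4142]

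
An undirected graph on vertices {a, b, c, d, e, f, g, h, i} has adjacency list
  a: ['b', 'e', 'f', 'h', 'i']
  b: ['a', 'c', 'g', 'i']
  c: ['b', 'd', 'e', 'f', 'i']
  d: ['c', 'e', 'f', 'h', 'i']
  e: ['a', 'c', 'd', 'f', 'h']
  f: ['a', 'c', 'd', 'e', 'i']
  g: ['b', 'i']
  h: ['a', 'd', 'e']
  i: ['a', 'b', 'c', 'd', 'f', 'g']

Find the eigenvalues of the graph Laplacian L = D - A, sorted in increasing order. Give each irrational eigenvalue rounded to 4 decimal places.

Each diagonal entry of L is the vertex degree and each off-diagonal entry is -1 where an edge is present, 0 otherwise; in the order [a, b, c, d, e, f, g, h, i] the diagonal is [5, 4, 5, 5, 5, 5, 2, 3, 6]. The multiplicity of 0 as a Laplacian eigenvalue equals the number of connected components. The single zero eigenvalue shows the graph is connected. There is one zero in the spectrum, matching the 1 component. The eigenvalues sum to 40, which equals trace(L) = 2|E|.

[0, 1.4815, 3.0441, 4.0224, 4.9002, 5.6467, 6.4342, 6.8114, 7.6595]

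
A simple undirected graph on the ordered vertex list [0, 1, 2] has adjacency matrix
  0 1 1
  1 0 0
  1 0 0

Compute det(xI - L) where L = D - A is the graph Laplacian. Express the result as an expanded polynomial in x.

x^3 - 4x^2 + 3x

Each diagonal entry of L is the vertex degree and each off-diagonal entry is -1 where an edge is present, 0 otherwise; in the order [0, 1, 2] the diagonal is [2, 1, 1]. Computing det(xI - L) by cofactor expansion (or equivalently via sum-over-permutations) gives x^3 - 4x^2 + 3x. The coefficient of x^2 equals -trace(L) = -4, matching the sum of degrees. The largest eigenvalue, 3, is at most the vertex count 3. The eigenvalues sum to 4, which equals trace(L) = 2|E|.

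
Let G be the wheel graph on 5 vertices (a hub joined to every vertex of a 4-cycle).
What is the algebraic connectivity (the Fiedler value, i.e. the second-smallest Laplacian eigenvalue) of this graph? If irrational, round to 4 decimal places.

The graph has 5 vertices and degree multiset [4, 3, 3, 3, 3]; D is the diagonal matrix of degrees and L = D - A. The sorted Laplacian eigenvalues are [0, 3, 3, 5, 5]; the algebraic connectivity is the second entry, 3. The largest eigenvalue, 5, is at most the vertex count 5.

3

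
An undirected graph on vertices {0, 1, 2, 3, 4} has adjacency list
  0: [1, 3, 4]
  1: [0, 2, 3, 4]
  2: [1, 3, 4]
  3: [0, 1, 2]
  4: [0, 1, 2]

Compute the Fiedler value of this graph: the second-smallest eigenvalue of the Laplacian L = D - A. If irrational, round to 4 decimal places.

With the vertex order [0, 1, 2, 3, 4], the degrees are [3, 4, 3, 3, 3], giving D = diag(3, 4, 3, 3, 3) and L = D - A. Computing the eigenvalues of L and sorting gives [0, 3, 3, 5, 5]. The Fiedler value lambda_2 = 3 is strictly positive, so the graph is connected. The largest eigenvalue, 5, is at most the vertex count 5. The eigenvalues sum to 16, which equals trace(L) = 2|E|.

3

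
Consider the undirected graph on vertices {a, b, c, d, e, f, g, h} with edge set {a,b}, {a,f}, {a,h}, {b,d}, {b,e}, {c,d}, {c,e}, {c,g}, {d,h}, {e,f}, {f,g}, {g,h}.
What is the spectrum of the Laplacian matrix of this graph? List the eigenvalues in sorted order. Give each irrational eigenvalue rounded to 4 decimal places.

Reading degrees in the order [a, b, c, d, e, f, g, h] gives [3, 3, 3, 3, 3, 3, 3, 3]; set D = diag(3, 3, 3, 3, 3, 3, 3, 3) and form L = D - A. The multiplicity of 0 as a Laplacian eigenvalue equals the number of connected components. The single zero eigenvalue shows the graph is connected. There is one zero in the spectrum, matching the 1 component. The eigenvalues sum to 24, which equals trace(L) = 2|E|.

[0, 2, 2, 2, 4, 4, 4, 6]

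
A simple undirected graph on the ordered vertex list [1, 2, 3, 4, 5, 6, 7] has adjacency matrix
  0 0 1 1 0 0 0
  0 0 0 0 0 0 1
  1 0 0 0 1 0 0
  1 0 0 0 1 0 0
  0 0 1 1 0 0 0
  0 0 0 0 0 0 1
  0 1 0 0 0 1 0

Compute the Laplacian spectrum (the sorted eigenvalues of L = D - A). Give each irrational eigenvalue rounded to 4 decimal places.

[0, 0, 1, 2, 2, 3, 4]

With the vertex order [1, 2, 3, 4, 5, 6, 7], the degrees are [2, 1, 2, 2, 2, 1, 2], giving D = diag(2, 1, 2, 2, 2, 1, 2) and L = D - A. L is symmetric positive semidefinite, so every eigenvalue is real and nonnegative. The 2 zero eigenvalues correspond to the 2 connected components. There are 2 zeros in the spectrum, matching the 2 components.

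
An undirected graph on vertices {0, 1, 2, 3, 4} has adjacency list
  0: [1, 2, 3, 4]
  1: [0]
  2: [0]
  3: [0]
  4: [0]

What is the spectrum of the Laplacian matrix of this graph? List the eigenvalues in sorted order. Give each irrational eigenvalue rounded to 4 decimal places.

Reading degrees in the order [0, 1, 2, 3, 4] gives [4, 1, 1, 1, 1]; set D = diag(4, 1, 1, 1, 1) and form L = D - A. Since every row of L sums to 0, the all-ones vector is in the kernel and 0 is an eigenvalue.

[0, 1, 1, 1, 5]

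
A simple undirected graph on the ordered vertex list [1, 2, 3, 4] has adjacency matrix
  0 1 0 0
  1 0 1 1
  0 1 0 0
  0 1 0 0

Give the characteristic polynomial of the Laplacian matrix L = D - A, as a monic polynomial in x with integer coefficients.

Reading degrees in the order [1, 2, 3, 4] gives [1, 3, 1, 1]; set D = diag(1, 3, 1, 1) and form L = D - A. Computing det(xI - L) by cofactor expansion (or equivalently via sum-over-permutations) gives x^4 - 6x^3 + 9x^2 - 4x. Since p(0) = det(-L) = 0, x divides p(x). By the matrix-tree theorem the graph has (1/4) * product of the nonzero eigenvalues = 1 spanning tree. There is one zero in the spectrum, matching the 1 component.

x^4 - 6x^3 + 9x^2 - 4x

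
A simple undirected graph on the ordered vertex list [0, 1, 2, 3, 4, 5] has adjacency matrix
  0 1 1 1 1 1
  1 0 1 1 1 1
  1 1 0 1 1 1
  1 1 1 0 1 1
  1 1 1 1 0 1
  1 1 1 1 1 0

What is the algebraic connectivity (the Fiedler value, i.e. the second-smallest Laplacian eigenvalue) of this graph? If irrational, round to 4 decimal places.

6

With the vertex order [0, 1, 2, 3, 4, 5], the degrees are [5, 5, 5, 5, 5, 5], giving D = diag(5, 5, 5, 5, 5, 5) and L = D - A. The sorted Laplacian eigenvalues are [0, 6, 6, 6, 6, 6]; the algebraic connectivity is the second entry, 6. By the matrix-tree theorem the graph has (1/6) * product of the nonzero eigenvalues = 1296 spanning trees.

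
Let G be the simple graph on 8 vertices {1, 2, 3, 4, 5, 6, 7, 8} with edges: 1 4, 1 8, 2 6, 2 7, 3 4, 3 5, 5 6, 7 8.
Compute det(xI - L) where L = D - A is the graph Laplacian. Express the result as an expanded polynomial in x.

Reading degrees in the order [1, 2, 3, 4, 5, 6, 7, 8] gives [2, 2, 2, 2, 2, 2, 2, 2]; set D = diag(2, 2, 2, 2, 2, 2, 2, 2) and form L = D - A. L has integer entries, so p(x) = det(xI - L) has integer coefficients. Expanding the determinant yields x^8 - 16x^7 + 104x^6 - 352x^5 + 660x^4 - 672x^3 + 336x^2 - 64x. The coefficient of x^7 equals -trace(L) = -16, matching the sum of degrees. The eigenvalues sum to 16, which equals trace(L) = 2|E|.

x^8 - 16x^7 + 104x^6 - 352x^5 + 660x^4 - 672x^3 + 336x^2 - 64x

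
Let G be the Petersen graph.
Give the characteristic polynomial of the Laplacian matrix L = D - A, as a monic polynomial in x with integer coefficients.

x^10 - 30x^9 + 390x^8 - 2880x^7 + 13305x^6 - 39882x^5 + 77640x^4 - 94800x^3 + 66000x^2 - 20000x

The graph has 10 vertices and degree multiset [3, 3, 3, 3, 3, 3, 3, 3, 3, 3]; D is the diagonal matrix of degrees and L = D - A. L has integer entries, so p(x) = det(xI - L) has integer coefficients. Expanding the determinant yields x^10 - 30x^9 + 390x^8 - 2880x^7 + 13305x^6 - 39882x^5 + 77640x^4 - 94800x^3 + 66000x^2 - 20000x. The constant term is 0 because L is singular (the all-ones vector lies in its kernel). The largest eigenvalue, 5, is at most the vertex count 10.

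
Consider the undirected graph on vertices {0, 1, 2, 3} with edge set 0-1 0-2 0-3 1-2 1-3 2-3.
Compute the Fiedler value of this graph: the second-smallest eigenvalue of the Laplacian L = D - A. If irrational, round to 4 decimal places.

4

Each diagonal entry of L is the vertex degree and each off-diagonal entry is -1 where an edge is present, 0 otherwise; in the order [0, 1, 2, 3] the diagonal is [3, 3, 3, 3]. The sorted Laplacian eigenvalues are [0, 4, 4, 4]; the algebraic connectivity is the second entry, 4.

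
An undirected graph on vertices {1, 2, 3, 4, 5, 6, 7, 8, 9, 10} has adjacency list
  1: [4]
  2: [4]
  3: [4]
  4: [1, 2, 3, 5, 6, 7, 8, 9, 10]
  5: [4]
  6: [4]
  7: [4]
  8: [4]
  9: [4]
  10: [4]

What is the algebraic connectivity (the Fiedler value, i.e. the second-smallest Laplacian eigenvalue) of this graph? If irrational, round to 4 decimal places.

Each diagonal entry of L is the vertex degree and each off-diagonal entry is -1 where an edge is present, 0 otherwise; in the order [1, 2, 3, 4, 5, 6, 7, 8, 9, 10] the diagonal is [1, 1, 1, 9, 1, 1, 1, 1, 1, 1]. The sorted Laplacian eigenvalues are [0, 1, 1, 1, 1, 1, 1, 1, 1, 10]; the algebraic connectivity is the second entry, 1. There is one zero in the spectrum, matching the 1 component.

1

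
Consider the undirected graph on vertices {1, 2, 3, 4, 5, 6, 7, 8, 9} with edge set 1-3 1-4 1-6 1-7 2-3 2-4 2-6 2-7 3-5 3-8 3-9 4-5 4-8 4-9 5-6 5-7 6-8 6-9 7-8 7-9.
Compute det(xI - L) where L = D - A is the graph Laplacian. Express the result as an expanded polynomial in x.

x^9 - 40x^8 + 690x^7 - 6720x^6 + 40485x^5 - 154704x^4 + 366560x^3 - 492800x^2 + 288000x

Reading degrees in the order [1, 2, 3, 4, 5, 6, 7, 8, 9] gives [4, 4, 5, 5, 4, 5, 5, 4, 4]; set D = diag(4, 4, 5, 5, 4, 5, 5, 4, 4) and form L = D - A. L has integer entries, so p(x) = det(xI - L) has integer coefficients. Expanding the determinant yields x^9 - 40x^8 + 690x^7 - 6720x^6 + 40485x^5 - 154704x^4 + 366560x^3 - 492800x^2 + 288000x. Since p(0) = det(-L) = 0, x divides p(x). There is one zero in the spectrum, matching the 1 component. By the matrix-tree theorem the graph has (1/9) * product of the nonzero eigenvalues = 32000 spanning trees.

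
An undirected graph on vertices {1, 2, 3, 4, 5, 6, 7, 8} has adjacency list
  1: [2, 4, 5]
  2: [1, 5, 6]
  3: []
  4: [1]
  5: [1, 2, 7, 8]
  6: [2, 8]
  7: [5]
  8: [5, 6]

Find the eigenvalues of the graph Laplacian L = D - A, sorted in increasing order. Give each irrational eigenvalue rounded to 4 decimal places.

[0, 0, 0.6638, 0.8895, 2.1363, 2.6298, 4.3760, 5.3047]

Each diagonal entry of L is the vertex degree and each off-diagonal entry is -1 where an edge is present, 0 otherwise; in the order [1, 2, 3, 4, 5, 6, 7, 8] the diagonal is [3, 3, 0, 1, 4, 2, 1, 2]. Diagonalising L (or applying a numerical eigensolver to the 8x8 matrix) gives the spectrum above. The 2 zero eigenvalues correspond to the 2 connected components.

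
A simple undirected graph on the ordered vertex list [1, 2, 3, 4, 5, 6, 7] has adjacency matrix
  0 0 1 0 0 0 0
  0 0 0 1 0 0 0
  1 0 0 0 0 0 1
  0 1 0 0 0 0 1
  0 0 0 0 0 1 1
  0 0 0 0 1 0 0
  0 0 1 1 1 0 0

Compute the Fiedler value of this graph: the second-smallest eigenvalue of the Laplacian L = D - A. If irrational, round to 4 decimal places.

0.3820

Each diagonal entry of L is the vertex degree and each off-diagonal entry is -1 where an edge is present, 0 otherwise; in the order [1, 2, 3, 4, 5, 6, 7] the diagonal is [1, 1, 2, 2, 2, 1, 3]. Computing the eigenvalues of L and sorting gives [0, 0.3820, 0.3820, 1.5858, 2.6180, 2.6180, 4.4142]. The Fiedler value lambda_2 = 0.3820 is strictly positive, so the graph is connected. By the matrix-tree theorem the graph has (1/7) * product of the nonzero eigenvalues = 1 spanning tree.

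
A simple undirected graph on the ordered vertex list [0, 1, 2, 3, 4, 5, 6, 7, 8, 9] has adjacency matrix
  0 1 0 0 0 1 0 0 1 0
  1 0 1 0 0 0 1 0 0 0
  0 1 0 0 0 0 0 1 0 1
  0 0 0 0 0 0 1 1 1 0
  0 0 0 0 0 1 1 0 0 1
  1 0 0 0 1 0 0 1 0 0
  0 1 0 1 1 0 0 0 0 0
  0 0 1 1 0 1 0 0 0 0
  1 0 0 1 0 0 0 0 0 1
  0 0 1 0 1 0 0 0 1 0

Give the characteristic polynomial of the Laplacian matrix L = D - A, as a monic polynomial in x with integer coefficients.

Each diagonal entry of L is the vertex degree and each off-diagonal entry is -1 where an edge is present, 0 otherwise; in the order [0, 1, 2, 3, 4, 5, 6, 7, 8, 9] the diagonal is [3, 3, 3, 3, 3, 3, 3, 3, 3, 3]. The eigenvalues of L are [0, 2, 2, 2, 2, 2, 5, 5, 5, 5]; the characteristic polynomial is the product of (x - lambda_i), which multiplies out to x^10 - 30x^9 + 390x^8 - 2880x^7 + 13305x^6 - 39882x^5 + 77640x^4 - 94800x^3 + 66000x^2 - 20000x. Since p(0) = det(-L) = 0, x divides p(x). By the matrix-tree theorem the graph has (1/10) * product of the nonzero eigenvalues = 2000 spanning trees. The eigenvalues sum to 30, which equals trace(L) = 2|E|.

x^10 - 30x^9 + 390x^8 - 2880x^7 + 13305x^6 - 39882x^5 + 77640x^4 - 94800x^3 + 66000x^2 - 20000x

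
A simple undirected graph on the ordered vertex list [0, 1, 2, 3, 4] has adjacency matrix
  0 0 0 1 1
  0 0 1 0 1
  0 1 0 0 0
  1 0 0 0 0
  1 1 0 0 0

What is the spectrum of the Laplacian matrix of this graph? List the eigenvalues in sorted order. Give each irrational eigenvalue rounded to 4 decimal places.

[0, 0.3820, 1.3820, 2.6180, 3.6180]

Each diagonal entry of L is the vertex degree and each off-diagonal entry is -1 where an edge is present, 0 otherwise; in the order [0, 1, 2, 3, 4] the diagonal is [2, 2, 1, 1, 2]. Diagonalising L (or applying a numerical eigensolver to the 5x5 matrix) gives the spectrum above. The single zero eigenvalue shows the graph is connected. The eigenvalues sum to 8, which equals trace(L) = 2|E|. By the matrix-tree theorem the graph has (1/5) * product of the nonzero eigenvalues = 1 spanning tree.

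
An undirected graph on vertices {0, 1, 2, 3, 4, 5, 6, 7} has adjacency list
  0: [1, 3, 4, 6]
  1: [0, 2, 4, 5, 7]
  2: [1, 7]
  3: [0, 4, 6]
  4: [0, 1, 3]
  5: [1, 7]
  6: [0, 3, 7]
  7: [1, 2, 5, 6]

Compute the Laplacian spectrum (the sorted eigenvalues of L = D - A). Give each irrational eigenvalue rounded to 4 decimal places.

[0, 1.0805, 2, 2.6304, 4, 4.6793, 5.2462, 6.3636]

Reading degrees in the order [0, 1, 2, 3, 4, 5, 6, 7] gives [4, 5, 2, 3, 3, 2, 3, 4]; set D = diag(4, 5, 2, 3, 3, 2, 3, 4) and form L = D - A. L is symmetric positive semidefinite, so every eigenvalue is real and nonnegative. By the matrix-tree theorem the graph has (1/8) * product of the nonzero eigenvalues = 444 spanning trees. The largest eigenvalue, 6.3636, is at most the vertex count 8.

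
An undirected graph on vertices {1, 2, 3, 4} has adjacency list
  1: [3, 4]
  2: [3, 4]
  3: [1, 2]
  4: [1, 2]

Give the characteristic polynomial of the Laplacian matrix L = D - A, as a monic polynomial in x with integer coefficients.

With the vertex order [1, 2, 3, 4], the degrees are [2, 2, 2, 2], giving D = diag(2, 2, 2, 2) and L = D - A. The eigenvalues of L are [0, 2, 2, 4]; the characteristic polynomial is the product of (x - lambda_i), which multiplies out to x^4 - 8x^3 + 20x^2 - 16x. Since p(0) = det(-L) = 0, x divides p(x). The largest eigenvalue, 4, is at most the vertex count 4. By the matrix-tree theorem the graph has (1/4) * product of the nonzero eigenvalues = 4 spanning trees.

x^4 - 8x^3 + 20x^2 - 16x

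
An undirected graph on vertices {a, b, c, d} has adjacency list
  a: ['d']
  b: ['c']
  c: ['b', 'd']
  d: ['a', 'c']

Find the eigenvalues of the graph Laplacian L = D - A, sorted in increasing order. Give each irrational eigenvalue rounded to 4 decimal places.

With the vertex order [a, b, c, d], the degrees are [1, 1, 2, 2], giving D = diag(1, 1, 2, 2) and L = D - A. L is symmetric positive semidefinite, so every eigenvalue is real and nonnegative. The single zero eigenvalue shows the graph is connected. The largest eigenvalue, 3.4142, is at most the vertex count 4.

[0, 0.5858, 2, 3.4142]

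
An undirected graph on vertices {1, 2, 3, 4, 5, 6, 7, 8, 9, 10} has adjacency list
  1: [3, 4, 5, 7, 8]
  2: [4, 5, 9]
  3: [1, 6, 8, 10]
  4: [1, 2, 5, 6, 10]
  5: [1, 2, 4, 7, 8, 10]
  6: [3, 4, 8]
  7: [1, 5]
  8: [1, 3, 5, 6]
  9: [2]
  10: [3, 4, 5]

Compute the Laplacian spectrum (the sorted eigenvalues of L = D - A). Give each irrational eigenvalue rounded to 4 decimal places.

[0, 0.6411, 1.6871, 2.5040, 3.0347, 3.8425, 4.7699, 5.1687, 7.0318, 7.3202]

Reading degrees in the order [1, 2, 3, 4, 5, 6, 7, 8, 9, 10] gives [5, 3, 4, 5, 6, 3, 2, 4, 1, 3]; set D = diag(5, 3, 4, 5, 6, 3, 2, 4, 1, 3) and form L = D - A. L is symmetric positive semidefinite, so every eigenvalue is real and nonnegative. The largest eigenvalue, 7.3202, is at most the vertex count 10.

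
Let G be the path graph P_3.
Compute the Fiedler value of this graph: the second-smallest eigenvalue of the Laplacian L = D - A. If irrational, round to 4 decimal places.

The graph has 3 vertices and degree multiset [2, 1, 1]; D is the diagonal matrix of degrees and L = D - A. The smallest Laplacian eigenvalue is always 0. The next one, lambda_2 = 1, measures how hard the graph is to disconnect: larger values mean better connectivity. There is one zero in the spectrum, matching the 1 component.

1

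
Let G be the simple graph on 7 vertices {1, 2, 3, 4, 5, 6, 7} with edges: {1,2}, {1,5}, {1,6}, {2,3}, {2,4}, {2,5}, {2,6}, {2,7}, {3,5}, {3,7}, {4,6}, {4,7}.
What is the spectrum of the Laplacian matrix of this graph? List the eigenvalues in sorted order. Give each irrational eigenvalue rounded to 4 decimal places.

[0, 2, 2, 4, 4, 5, 7]

With the vertex order [1, 2, 3, 4, 5, 6, 7], the degrees are [3, 6, 3, 3, 3, 3, 3], giving D = diag(3, 6, 3, 3, 3, 3, 3) and L = D - A. The multiplicity of 0 as a Laplacian eigenvalue equals the number of connected components. By the matrix-tree theorem the graph has (1/7) * product of the nonzero eigenvalues = 320 spanning trees.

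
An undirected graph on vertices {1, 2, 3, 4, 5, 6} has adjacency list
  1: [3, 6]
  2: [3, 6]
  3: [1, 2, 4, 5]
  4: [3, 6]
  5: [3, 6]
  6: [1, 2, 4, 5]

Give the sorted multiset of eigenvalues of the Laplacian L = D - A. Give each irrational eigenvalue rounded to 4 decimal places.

With the vertex order [1, 2, 3, 4, 5, 6], the degrees are [2, 2, 4, 2, 2, 4], giving D = diag(2, 2, 4, 2, 2, 4) and L = D - A. The multiplicity of 0 as a Laplacian eigenvalue equals the number of connected components. The single zero eigenvalue shows the graph is connected. By the matrix-tree theorem the graph has (1/6) * product of the nonzero eigenvalues = 32 spanning trees.

[0, 2, 2, 2, 4, 6]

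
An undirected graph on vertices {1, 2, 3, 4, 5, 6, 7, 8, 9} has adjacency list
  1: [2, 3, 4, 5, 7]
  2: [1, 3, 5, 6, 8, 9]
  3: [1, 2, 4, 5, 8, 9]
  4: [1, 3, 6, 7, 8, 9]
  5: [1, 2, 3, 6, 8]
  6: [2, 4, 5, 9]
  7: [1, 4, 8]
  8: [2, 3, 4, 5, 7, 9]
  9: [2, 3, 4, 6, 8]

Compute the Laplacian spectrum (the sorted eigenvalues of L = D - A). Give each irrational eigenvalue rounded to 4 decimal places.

[0, 2.6150, 4.1068, 4.5858, 5.4930, 6.3563, 7.1246, 7.4142, 8.3041]

Each diagonal entry of L is the vertex degree and each off-diagonal entry is -1 where an edge is present, 0 otherwise; in the order [1, 2, 3, 4, 5, 6, 7, 8, 9] the diagonal is [5, 6, 6, 6, 5, 4, 3, 6, 5]. L is symmetric positive semidefinite, so every eigenvalue is real and nonnegative.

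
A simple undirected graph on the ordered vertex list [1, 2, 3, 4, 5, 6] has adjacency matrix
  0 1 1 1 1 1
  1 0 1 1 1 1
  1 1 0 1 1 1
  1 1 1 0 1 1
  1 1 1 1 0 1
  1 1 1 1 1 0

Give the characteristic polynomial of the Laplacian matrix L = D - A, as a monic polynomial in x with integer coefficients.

x^6 - 30x^5 + 360x^4 - 2160x^3 + 6480x^2 - 7776x

Reading degrees in the order [1, 2, 3, 4, 5, 6] gives [5, 5, 5, 5, 5, 5]; set D = diag(5, 5, 5, 5, 5, 5) and form L = D - A. The eigenvalues of L are [0, 6, 6, 6, 6, 6]; the characteristic polynomial is the product of (x - lambda_i), which multiplies out to x^6 - 30x^5 + 360x^4 - 2160x^3 + 6480x^2 - 7776x. Since p(0) = det(-L) = 0, x divides p(x). By the matrix-tree theorem the graph has (1/6) * product of the nonzero eigenvalues = 1296 spanning trees. There is one zero in the spectrum, matching the 1 component.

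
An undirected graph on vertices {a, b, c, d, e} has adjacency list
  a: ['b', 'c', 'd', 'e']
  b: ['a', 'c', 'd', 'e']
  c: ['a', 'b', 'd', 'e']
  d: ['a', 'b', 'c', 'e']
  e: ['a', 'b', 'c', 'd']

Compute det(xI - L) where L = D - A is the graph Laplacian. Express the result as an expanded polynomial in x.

Each diagonal entry of L is the vertex degree and each off-diagonal entry is -1 where an edge is present, 0 otherwise; in the order [a, b, c, d, e] the diagonal is [4, 4, 4, 4, 4]. The eigenvalues of L are [0, 5, 5, 5, 5]; the characteristic polynomial is the product of (x - lambda_i), which multiplies out to x^5 - 20x^4 + 150x^3 - 500x^2 + 625x. The coefficient of x^4 equals -trace(L) = -20, matching the sum of degrees. The eigenvalues sum to 20, which equals trace(L) = 2|E|.

x^5 - 20x^4 + 150x^3 - 500x^2 + 625x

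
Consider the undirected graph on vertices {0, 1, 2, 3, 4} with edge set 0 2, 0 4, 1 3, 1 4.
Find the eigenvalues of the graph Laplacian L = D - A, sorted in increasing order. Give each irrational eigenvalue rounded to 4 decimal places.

[0, 0.3820, 1.3820, 2.6180, 3.6180]

Reading degrees in the order [0, 1, 2, 3, 4] gives [2, 2, 1, 1, 2]; set D = diag(2, 2, 1, 1, 2) and form L = D - A. The multiplicity of 0 as a Laplacian eigenvalue equals the number of connected components. The eigenvalues sum to 8, which equals trace(L) = 2|E|.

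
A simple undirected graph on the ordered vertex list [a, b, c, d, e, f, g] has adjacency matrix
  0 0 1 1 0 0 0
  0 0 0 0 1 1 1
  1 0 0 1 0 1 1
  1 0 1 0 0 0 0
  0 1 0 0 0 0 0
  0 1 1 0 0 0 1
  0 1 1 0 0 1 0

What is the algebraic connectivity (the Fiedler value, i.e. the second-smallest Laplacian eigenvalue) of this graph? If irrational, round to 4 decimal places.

With the vertex order [a, b, c, d, e, f, g], the degrees are [2, 3, 4, 2, 1, 3, 3], giving D = diag(2, 3, 4, 2, 1, 3, 3) and L = D - A. The sorted Laplacian eigenvalues are [0, 0.5140, 1.3364, 3, 3.8360, 4, 5.3136]; the algebraic connectivity is the second entry, 0.5140.

0.5140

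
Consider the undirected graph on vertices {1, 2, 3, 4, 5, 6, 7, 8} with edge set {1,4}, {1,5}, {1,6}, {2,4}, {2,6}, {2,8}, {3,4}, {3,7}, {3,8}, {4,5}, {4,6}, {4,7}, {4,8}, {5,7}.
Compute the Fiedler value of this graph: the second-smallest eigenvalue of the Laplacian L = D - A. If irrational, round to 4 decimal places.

1.7530

Each diagonal entry of L is the vertex degree and each off-diagonal entry is -1 where an edge is present, 0 otherwise; in the order [1, 2, 3, 4, 5, 6, 7, 8] the diagonal is [3, 3, 3, 7, 3, 3, 3, 3]. Computing the eigenvalues of L and sorting gives [0, 1.7530, 1.7530, 3.4450, 3.4450, 4.8019, 4.8019, 8]. The Fiedler value lambda_2 = 1.7530 is strictly positive, so the graph is connected. There is one zero in the spectrum, matching the 1 component. The eigenvalues sum to 28, which equals trace(L) = 2|E|.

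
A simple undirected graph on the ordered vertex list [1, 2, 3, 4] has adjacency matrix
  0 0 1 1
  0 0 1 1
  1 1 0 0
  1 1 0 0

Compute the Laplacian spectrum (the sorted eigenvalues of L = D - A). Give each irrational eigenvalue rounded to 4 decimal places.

[0, 2, 2, 4]

With the vertex order [1, 2, 3, 4], the degrees are [2, 2, 2, 2], giving D = diag(2, 2, 2, 2) and L = D - A. Since every row of L sums to 0, the all-ones vector is in the kernel and 0 is an eigenvalue. The single zero eigenvalue shows the graph is connected. By the matrix-tree theorem the graph has (1/4) * product of the nonzero eigenvalues = 4 spanning trees. The largest eigenvalue, 4, is at most the vertex count 4.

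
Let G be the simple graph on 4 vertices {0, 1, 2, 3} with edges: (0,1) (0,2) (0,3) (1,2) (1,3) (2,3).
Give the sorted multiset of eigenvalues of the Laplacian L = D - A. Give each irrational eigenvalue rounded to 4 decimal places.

Reading degrees in the order [0, 1, 2, 3] gives [3, 3, 3, 3]; set D = diag(3, 3, 3, 3) and form L = D - A. L is symmetric positive semidefinite, so every eigenvalue is real and nonnegative. The single zero eigenvalue shows the graph is connected. The largest eigenvalue, 4, is at most the vertex count 4.

[0, 4, 4, 4]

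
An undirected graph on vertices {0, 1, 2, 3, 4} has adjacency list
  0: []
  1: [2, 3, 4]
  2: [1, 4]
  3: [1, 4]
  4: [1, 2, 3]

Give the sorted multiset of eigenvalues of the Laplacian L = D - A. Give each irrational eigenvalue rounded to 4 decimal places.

Each diagonal entry of L is the vertex degree and each off-diagonal entry is -1 where an edge is present, 0 otherwise; in the order [0, 1, 2, 3, 4] the diagonal is [0, 3, 2, 2, 3]. Since every row of L sums to 0, the all-ones vector is in the kernel and 0 is an eigenvalue. The 2 zero eigenvalues correspond to the 2 connected components. The largest eigenvalue, 4, is at most the vertex count 5.

[0, 0, 2, 4, 4]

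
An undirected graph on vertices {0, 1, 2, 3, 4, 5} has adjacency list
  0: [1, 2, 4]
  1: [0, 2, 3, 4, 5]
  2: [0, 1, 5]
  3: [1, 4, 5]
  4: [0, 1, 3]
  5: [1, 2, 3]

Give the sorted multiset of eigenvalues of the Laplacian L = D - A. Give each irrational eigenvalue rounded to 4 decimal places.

With the vertex order [0, 1, 2, 3, 4, 5], the degrees are [3, 5, 3, 3, 3, 3], giving D = diag(3, 5, 3, 3, 3, 3) and L = D - A. L is symmetric positive semidefinite, so every eigenvalue is real and nonnegative. There is one zero in the spectrum, matching the 1 component.

[0, 2.3820, 2.3820, 4.6180, 4.6180, 6]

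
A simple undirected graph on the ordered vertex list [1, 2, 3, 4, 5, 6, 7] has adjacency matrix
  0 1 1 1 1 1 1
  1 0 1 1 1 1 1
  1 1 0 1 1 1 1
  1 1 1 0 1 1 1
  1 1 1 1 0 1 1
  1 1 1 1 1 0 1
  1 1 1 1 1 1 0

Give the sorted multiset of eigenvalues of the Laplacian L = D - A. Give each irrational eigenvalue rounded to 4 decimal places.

Reading degrees in the order [1, 2, 3, 4, 5, 6, 7] gives [6, 6, 6, 6, 6, 6, 6]; set D = diag(6, 6, 6, 6, 6, 6, 6) and form L = D - A. The multiplicity of 0 as a Laplacian eigenvalue equals the number of connected components. There is one zero in the spectrum, matching the 1 component. The largest eigenvalue, 7, is at most the vertex count 7.

[0, 7, 7, 7, 7, 7, 7]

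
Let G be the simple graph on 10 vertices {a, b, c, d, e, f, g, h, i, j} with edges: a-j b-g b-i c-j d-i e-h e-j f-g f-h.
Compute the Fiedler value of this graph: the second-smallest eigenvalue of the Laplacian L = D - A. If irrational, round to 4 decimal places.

Each diagonal entry of L is the vertex degree and each off-diagonal entry is -1 where an edge is present, 0 otherwise; in the order [a, b, c, d, e, f, g, h, i, j] the diagonal is [1, 2, 1, 1, 2, 2, 2, 2, 2, 3]. The sorted Laplacian eigenvalues are [0, 0.1029, 0.4367, 1, 1, 1.7250, 2.5064, 3.2255, 3.7678, 4.2357]; the algebraic connectivity is the second entry, 0.1029. The largest eigenvalue, 4.2357, is at most the vertex count 10.

0.1029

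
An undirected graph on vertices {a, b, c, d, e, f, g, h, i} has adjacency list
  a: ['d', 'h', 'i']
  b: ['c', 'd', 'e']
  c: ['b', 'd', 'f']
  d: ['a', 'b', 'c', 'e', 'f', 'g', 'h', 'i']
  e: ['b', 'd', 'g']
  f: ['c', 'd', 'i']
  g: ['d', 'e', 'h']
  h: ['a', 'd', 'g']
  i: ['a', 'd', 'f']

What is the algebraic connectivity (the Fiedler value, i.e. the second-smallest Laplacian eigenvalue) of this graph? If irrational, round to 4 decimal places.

1.5858

Reading degrees in the order [a, b, c, d, e, f, g, h, i] gives [3, 3, 3, 8, 3, 3, 3, 3, 3]; set D = diag(3, 3, 3, 8, 3, 3, 3, 3, 3) and form L = D - A. The sorted Laplacian eigenvalues are [0, 1.5858, 1.5858, 3, 3, 4.4142, 4.4142, 5, 9]; the algebraic connectivity is the second entry, 1.5858. The eigenvalues sum to 32, which equals trace(L) = 2|E|.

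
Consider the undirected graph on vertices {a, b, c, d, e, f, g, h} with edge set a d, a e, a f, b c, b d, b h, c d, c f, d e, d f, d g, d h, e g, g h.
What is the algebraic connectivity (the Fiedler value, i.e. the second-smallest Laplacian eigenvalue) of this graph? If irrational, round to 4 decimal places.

Reading degrees in the order [a, b, c, d, e, f, g, h] gives [3, 3, 3, 7, 3, 3, 3, 3]; set D = diag(3, 3, 3, 7, 3, 3, 3, 3) and form L = D - A. The sorted Laplacian eigenvalues are [0, 1.7530, 1.7530, 3.4450, 3.4450, 4.8019, 4.8019, 8]; the algebraic connectivity is the second entry, 1.7530. By the matrix-tree theorem the graph has (1/8) * product of the nonzero eigenvalues = 841 spanning trees. There is one zero in the spectrum, matching the 1 component.

1.7530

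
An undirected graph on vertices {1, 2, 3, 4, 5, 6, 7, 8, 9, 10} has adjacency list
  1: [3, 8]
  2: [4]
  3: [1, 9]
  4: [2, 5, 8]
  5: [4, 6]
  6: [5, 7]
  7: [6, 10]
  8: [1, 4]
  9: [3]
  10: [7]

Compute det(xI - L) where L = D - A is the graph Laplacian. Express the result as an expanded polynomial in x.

x^10 - 18x^9 + 135x^8 - 548x^7 + 1309x^6 - 1874x^5 + 1568x^4 - 712x^3 + 149x^2 - 10x

With the vertex order [1, 2, 3, 4, 5, 6, 7, 8, 9, 10], the degrees are [2, 1, 2, 3, 2, 2, 2, 2, 1, 1], giving D = diag(2, 1, 2, 3, 2, 2, 2, 2, 1, 1) and L = D - A. L has integer entries, so p(x) = det(xI - L) has integer coefficients. Expanding the determinant yields x^10 - 18x^9 + 135x^8 - 548x^7 + 1309x^6 - 1874x^5 + 1568x^4 - 712x^3 + 149x^2 - 10x. The coefficient of x^9 equals -trace(L) = -18, matching the sum of degrees. There is one zero in the spectrum, matching the 1 component.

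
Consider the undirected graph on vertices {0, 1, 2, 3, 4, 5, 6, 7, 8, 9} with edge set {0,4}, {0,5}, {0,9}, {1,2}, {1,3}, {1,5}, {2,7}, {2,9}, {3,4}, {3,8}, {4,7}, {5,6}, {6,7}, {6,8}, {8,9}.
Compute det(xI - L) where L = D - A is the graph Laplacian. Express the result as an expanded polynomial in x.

x^10 - 30x^9 + 390x^8 - 2880x^7 + 13305x^6 - 39882x^5 + 77640x^4 - 94800x^3 + 66000x^2 - 20000x

With the vertex order [0, 1, 2, 3, 4, 5, 6, 7, 8, 9], the degrees are [3, 3, 3, 3, 3, 3, 3, 3, 3, 3], giving D = diag(3, 3, 3, 3, 3, 3, 3, 3, 3, 3) and L = D - A. L has integer entries, so p(x) = det(xI - L) has integer coefficients. Expanding the determinant yields x^10 - 30x^9 + 390x^8 - 2880x^7 + 13305x^6 - 39882x^5 + 77640x^4 - 94800x^3 + 66000x^2 - 20000x. The coefficient of x^9 equals -trace(L) = -30, matching the sum of degrees. The largest eigenvalue, 5, is at most the vertex count 10.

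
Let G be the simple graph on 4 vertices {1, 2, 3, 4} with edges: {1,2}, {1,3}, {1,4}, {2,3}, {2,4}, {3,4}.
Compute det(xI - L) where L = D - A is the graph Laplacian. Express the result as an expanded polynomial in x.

With the vertex order [1, 2, 3, 4], the degrees are [3, 3, 3, 3], giving D = diag(3, 3, 3, 3) and L = D - A. Computing det(xI - L) by cofactor expansion (or equivalently via sum-over-permutations) gives x^4 - 12x^3 + 48x^2 - 64x. Since p(0) = det(-L) = 0, x divides p(x). The eigenvalues sum to 12, which equals trace(L) = 2|E|.

x^4 - 12x^3 + 48x^2 - 64x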